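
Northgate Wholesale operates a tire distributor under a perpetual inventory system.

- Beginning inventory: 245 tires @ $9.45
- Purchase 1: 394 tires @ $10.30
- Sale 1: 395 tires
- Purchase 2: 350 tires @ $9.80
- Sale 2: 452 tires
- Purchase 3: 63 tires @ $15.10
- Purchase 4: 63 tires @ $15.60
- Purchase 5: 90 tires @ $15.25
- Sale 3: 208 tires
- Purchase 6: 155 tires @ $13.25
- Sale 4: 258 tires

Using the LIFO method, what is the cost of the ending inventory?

Ending inventory = $444.15

Sale 1 (395) [LIFO — newest first]: 394 @ $10.30 + 1 @ $9.45 = $4,067.65
Sale 2 (452) [LIFO — newest first]: 350 @ $9.80 + 102 @ $9.45 = $4,393.90
Sale 3 (208) [LIFO — newest first]: 90 @ $15.25 + 63 @ $15.60 + 55 @ $15.10 = $3,185.80
Sale 4 (258) [LIFO — newest first]: 155 @ $13.25 + 8 @ $15.10 + 95 @ $9.45 = $3,072.30
Total COGS = $4,067.65 + $4,393.90 + $3,185.80 + $3,072.30 = $14,719.65
Ending inventory: 47 @ $9.45 = $444.15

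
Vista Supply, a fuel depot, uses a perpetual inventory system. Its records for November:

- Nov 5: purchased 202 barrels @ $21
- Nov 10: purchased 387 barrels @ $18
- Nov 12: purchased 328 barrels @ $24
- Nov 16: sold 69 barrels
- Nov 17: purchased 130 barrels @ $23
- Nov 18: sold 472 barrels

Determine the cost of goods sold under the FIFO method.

COGS = $10,344

Nov 16, 69 sold [FIFO — oldest first]: 69 @ $21 = $1,449
Nov 18, 472 sold [FIFO — oldest first]: 133 @ $21 + 339 @ $18 = $8,895
Total COGS = $1,449 + $8,895 = $10,344
Ending inventory: 48 @ $18 + 328 @ $24 + 130 @ $23 = $11,726
Check: goods available $22,070 = COGS $10,344 + ending $11,726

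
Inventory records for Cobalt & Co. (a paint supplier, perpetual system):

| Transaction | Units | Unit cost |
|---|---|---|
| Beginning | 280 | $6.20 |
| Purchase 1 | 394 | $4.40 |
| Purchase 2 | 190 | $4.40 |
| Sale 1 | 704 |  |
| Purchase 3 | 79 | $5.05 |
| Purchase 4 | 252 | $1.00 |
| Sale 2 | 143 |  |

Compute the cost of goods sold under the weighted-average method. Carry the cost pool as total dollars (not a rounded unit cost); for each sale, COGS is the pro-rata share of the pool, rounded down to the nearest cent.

COGS = $3,930.06

After Beginning: 280 on hand, pool $1,736.00 (≈ $6.2000 each)
After Purchase 1: 674 on hand, pool $3,469.60 (≈ $5.1478 each)
After Purchase 2: 864 on hand, pool $4,305.60 (≈ $4.9833 each)
Sale 1, sell 704: 704/864 × $4,305.60 → $3,508.26
After Purchase 3: 239 on hand, pool $1,196.29 (≈ $5.0054 each)
After Purchase 4: 491 on hand, pool $1,448.29 (≈ $2.9497 each)
Sale 2, sell 143: 143/491 × $1,448.29 → $421.80
Total COGS = $3,508.26 + $421.80 = $3,930.06
Ending inventory (cost pool remaining) = $1,026.49
Check: goods available $4,956.55 = COGS $3,930.06 + ending $1,026.49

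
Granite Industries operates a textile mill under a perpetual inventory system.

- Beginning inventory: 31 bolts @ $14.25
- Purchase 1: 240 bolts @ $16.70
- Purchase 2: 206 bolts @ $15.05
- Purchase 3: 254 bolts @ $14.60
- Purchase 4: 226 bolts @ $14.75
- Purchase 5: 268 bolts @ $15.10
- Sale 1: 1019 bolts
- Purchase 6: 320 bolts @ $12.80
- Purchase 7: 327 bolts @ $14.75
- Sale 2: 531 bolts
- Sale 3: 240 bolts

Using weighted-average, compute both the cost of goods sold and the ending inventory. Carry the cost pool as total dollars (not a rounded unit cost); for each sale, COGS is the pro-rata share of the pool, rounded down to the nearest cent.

After Beginning: 31 on hand, pool $441.75 (≈ $14.2500 each)
After Purchase 1: 271 on hand, pool $4,449.75 (≈ $16.4197 each)
After Purchase 2: 477 on hand, pool $7,550.05 (≈ $15.8282 each)
After Purchase 3: 731 on hand, pool $11,258.45 (≈ $15.4014 each)
After Purchase 4: 957 on hand, pool $14,591.95 (≈ $15.2476 each)
After Purchase 5: 1225 on hand, pool $18,638.75 (≈ $15.2153 each)
Sale 1, sell 1019: 1019/1225 × $18,638.75 → $15,504.39
After Purchase 6: 526 on hand, pool $7,230.36 (≈ $13.7459 each)
After Purchase 7: 853 on hand, pool $12,053.61 (≈ $14.1308 each)
Sale 2, sell 531: 531/853 × $12,053.61 → $7,503.47
Sale 3, sell 240: 240/322 × $4,550.14 → $3,391.40
Total COGS = $15,504.39 + $7,503.47 + $3,391.40 = $26,399.26
Ending inventory (cost pool remaining) = $1,158.74

COGS = $26,399.26; ending inventory = $1,158.74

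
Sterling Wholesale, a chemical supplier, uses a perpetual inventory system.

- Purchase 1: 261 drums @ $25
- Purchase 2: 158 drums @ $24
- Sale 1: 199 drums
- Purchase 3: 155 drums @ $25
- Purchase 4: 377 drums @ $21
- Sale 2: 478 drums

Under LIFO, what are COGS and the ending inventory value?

COGS = $15,259; ending inventory = $6,850

Sale 1 (199) [LIFO — newest first]: 158 @ $24 + 41 @ $25 = $4,817
Sale 2 (478) [LIFO — newest first]: 377 @ $21 + 101 @ $25 = $10,442
Total COGS = $4,817 + $10,442 = $15,259
Ending inventory: 220 @ $25 + 54 @ $25 = $6,850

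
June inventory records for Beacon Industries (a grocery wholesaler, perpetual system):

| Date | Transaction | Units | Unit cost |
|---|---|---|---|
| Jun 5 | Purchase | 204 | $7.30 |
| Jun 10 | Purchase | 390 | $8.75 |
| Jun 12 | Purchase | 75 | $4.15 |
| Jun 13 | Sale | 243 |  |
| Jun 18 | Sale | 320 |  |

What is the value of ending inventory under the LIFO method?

Jun 13, 243 sold [LIFO — newest first]: 75 @ $4.15 + 168 @ $8.75 = $1,781.25
Jun 18, 320 sold [LIFO — newest first]: 222 @ $8.75 + 98 @ $7.30 = $2,657.90
Total COGS = $1,781.25 + $2,657.90 = $4,439.15
Ending inventory: 106 @ $7.30 = $773.80

Ending inventory = $773.80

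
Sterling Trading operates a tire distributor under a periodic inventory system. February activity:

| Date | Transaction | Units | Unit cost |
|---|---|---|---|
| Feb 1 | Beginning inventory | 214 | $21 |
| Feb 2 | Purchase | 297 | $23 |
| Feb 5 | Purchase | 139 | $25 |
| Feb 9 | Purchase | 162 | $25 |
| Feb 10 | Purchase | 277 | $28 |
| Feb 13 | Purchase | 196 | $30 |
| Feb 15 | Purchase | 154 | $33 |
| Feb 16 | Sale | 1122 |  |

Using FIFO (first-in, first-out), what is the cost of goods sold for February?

COGS = $27,596

Feb 16, 1122 sold [FIFO — oldest first]: 214 @ $21 + 297 @ $23 + 139 @ $25 + 162 @ $25 + 277 @ $28 + 33 @ $30 = $27,596
Ending inventory: 163 @ $30 + 154 @ $33 = $9,972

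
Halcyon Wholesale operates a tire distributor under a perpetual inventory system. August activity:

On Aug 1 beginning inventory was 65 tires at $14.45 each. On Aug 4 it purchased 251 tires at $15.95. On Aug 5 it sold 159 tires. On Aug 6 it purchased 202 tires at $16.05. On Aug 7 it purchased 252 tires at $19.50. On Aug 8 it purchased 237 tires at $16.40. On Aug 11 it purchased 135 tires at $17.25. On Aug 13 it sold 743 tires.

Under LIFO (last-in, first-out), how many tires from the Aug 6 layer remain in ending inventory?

83

Aug 5, 159 sold [LIFO — newest first]: 159 @ $15.95 = $2,536.05
Aug 13, 743 sold [LIFO — newest first]: 135 @ $17.25 + 237 @ $16.40 + 252 @ $19.50 + 119 @ $16.05 = $13,039.50
Total COGS = $2,536.05 + $13,039.50 = $15,575.55
Ending inventory: 65 @ $14.45 + 92 @ $15.95 + 83 @ $16.05 = $3,738.80
Check: goods available $19,314.35 = COGS $15,575.55 + ending $3,738.80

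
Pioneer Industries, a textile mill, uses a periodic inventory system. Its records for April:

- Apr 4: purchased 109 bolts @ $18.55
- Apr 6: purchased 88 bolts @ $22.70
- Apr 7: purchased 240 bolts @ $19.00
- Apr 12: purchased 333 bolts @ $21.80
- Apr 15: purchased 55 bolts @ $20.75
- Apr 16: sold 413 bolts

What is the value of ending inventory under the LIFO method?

Ending inventory = $8,104.55

Apr 16, 413 sold [LIFO — newest first]: 55 @ $20.75 + 333 @ $21.80 + 25 @ $19.00 = $8,875.65
Ending inventory: 109 @ $18.55 + 88 @ $22.70 + 215 @ $19.00 = $8,104.55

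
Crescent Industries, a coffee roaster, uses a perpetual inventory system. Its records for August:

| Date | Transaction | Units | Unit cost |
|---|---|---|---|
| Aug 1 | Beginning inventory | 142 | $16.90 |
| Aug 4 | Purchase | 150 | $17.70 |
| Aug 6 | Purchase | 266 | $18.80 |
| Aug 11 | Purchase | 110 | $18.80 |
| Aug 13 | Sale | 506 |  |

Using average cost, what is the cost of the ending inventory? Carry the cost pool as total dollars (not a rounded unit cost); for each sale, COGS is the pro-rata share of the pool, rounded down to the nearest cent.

After Aug 1: 142 on hand, pool $2,399.80 (≈ $16.9000 each)
After Aug 4: 292 on hand, pool $5,054.80 (≈ $17.3110 each)
After Aug 6: 558 on hand, pool $10,055.60 (≈ $18.0208 each)
After Aug 11: 668 on hand, pool $12,123.60 (≈ $18.1491 each)
Aug 13, sell 506: 506/668 × $12,123.60 → $9,183.44
Ending inventory (cost pool remaining) = $2,940.16
Check: goods available $12,123.60 = COGS $9,183.44 + ending $2,940.16

Ending inventory = $2,940.16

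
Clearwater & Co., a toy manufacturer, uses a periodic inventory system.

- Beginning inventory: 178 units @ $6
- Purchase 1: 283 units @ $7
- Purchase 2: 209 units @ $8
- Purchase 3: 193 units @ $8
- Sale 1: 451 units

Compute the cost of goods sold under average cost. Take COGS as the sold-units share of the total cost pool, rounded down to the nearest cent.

COGS = $3,274.06

Sale 1, sell 451: 451/863 × $6,265.00 → $3,274.06
Ending inventory (cost pool remaining) = $2,990.94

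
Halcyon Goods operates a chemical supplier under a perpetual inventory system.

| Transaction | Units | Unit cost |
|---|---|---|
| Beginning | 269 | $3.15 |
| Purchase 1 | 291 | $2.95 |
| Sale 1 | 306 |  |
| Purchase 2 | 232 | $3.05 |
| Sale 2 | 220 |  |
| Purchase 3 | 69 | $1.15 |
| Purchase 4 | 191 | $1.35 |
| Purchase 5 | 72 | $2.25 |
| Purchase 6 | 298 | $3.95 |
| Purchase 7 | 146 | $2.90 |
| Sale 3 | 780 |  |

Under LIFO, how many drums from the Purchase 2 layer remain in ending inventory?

Sale 1 (306) [LIFO — newest first]: 291 @ $2.95 + 15 @ $3.15 = $905.70
Sale 2 (220) [LIFO — newest first]: 220 @ $3.05 = $671.00
Sale 3 (780) [LIFO — newest first]: 146 @ $2.90 + 298 @ $3.95 + 72 @ $2.25 + 191 @ $1.35 + 69 @ $1.15 + 4 @ $3.05 = $2,111.90
Total COGS = $905.70 + $671.00 + $2,111.90 = $3,688.60
Ending inventory: 254 @ $3.15 + 8 @ $3.05 = $824.50
Check: goods available $4,513.10 = COGS $3,688.60 + ending $824.50

8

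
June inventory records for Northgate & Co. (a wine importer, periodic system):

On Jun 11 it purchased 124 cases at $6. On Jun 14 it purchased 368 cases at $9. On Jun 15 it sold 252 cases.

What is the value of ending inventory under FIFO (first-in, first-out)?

Ending inventory = $2,160

Jun 15, 252 sold [FIFO — oldest first]: 124 @ $6 + 128 @ $9 = $1,896
Ending inventory: 240 @ $9 = $2,160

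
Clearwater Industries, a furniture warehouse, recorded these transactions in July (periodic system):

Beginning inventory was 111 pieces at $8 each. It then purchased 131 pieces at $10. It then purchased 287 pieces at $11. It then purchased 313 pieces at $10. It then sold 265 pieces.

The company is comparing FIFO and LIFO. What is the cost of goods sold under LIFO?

COGS = $2,650

FIFO COGS: 111 @ $8 + 131 @ $10 + 23 @ $11 = $2,451
LIFO COGS: 265 @ $10 = $2,650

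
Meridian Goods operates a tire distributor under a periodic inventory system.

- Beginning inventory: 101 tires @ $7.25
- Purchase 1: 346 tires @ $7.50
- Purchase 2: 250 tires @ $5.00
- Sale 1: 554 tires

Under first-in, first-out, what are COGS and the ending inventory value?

COGS = $3,862.25; ending inventory = $715.00

Sale 1 (554) [FIFO — oldest first]: 101 @ $7.25 + 346 @ $7.50 + 107 @ $5.00 = $3,862.25
Ending inventory: 143 @ $5.00 = $715.00
Check: goods available $4,577.25 = COGS $3,862.25 + ending $715.00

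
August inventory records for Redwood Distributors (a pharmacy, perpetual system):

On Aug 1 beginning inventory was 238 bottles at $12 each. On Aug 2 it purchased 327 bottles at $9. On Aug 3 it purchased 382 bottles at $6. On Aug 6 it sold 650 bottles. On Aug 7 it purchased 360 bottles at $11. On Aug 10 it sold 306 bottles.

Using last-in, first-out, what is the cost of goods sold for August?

COGS = $8,070

Aug 6, 650 sold [LIFO — newest first]: 382 @ $6 + 268 @ $9 = $4,704
Aug 10, 306 sold [LIFO — newest first]: 306 @ $11 = $3,366
Total COGS = $4,704 + $3,366 = $8,070
Ending inventory: 238 @ $12 + 59 @ $9 + 54 @ $11 = $3,981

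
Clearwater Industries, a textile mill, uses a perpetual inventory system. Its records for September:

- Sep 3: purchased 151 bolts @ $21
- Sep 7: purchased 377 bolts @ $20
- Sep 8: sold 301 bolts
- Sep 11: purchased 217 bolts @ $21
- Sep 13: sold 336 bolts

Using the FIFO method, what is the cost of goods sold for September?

COGS = $13,000

Sep 8, 301 sold [FIFO — oldest first]: 151 @ $21 + 150 @ $20 = $6,171
Sep 13, 336 sold [FIFO — oldest first]: 227 @ $20 + 109 @ $21 = $6,829
Total COGS = $6,171 + $6,829 = $13,000
Ending inventory: 108 @ $21 = $2,268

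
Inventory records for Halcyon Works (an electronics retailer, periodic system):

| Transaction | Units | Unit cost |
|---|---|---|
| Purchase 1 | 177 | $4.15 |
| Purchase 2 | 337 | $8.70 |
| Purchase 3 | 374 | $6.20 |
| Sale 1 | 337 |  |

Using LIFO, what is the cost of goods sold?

COGS = $2,089.40

Sale 1 (337) [LIFO — newest first]: 337 @ $6.20 = $2,089.40
Ending inventory: 177 @ $4.15 + 337 @ $8.70 + 37 @ $6.20 = $3,895.85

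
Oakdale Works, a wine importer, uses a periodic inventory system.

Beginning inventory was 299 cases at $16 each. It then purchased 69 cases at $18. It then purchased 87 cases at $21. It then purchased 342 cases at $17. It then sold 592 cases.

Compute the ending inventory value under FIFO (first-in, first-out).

Ending inventory = $3,485

Sale 1 (592) [FIFO — oldest first]: 299 @ $16 + 69 @ $18 + 87 @ $21 + 137 @ $17 = $10,182
Ending inventory: 205 @ $17 = $3,485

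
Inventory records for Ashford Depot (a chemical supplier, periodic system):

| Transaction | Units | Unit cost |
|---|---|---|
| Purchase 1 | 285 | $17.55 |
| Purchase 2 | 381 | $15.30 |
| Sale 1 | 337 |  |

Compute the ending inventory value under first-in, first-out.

Ending inventory = $5,033.70

Sale 1 (337) [FIFO — oldest first]: 285 @ $17.55 + 52 @ $15.30 = $5,797.35
Ending inventory: 329 @ $15.30 = $5,033.70
Check: goods available $10,831.05 = COGS $5,797.35 + ending $5,033.70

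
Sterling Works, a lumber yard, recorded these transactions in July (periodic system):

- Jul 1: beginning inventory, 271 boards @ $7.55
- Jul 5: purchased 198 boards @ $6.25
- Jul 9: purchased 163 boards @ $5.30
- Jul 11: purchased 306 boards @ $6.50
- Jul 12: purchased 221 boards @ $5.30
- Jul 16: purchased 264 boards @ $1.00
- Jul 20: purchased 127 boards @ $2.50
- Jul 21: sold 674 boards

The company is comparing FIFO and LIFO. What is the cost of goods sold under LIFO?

FIFO COGS: 271 @ $7.55 + 198 @ $6.25 + 163 @ $5.30 + 42 @ $6.50 = $4,420.45
LIFO COGS: 127 @ $2.50 + 264 @ $1.00 + 221 @ $5.30 + 62 @ $6.50 = $2,155.80

COGS = $2,155.80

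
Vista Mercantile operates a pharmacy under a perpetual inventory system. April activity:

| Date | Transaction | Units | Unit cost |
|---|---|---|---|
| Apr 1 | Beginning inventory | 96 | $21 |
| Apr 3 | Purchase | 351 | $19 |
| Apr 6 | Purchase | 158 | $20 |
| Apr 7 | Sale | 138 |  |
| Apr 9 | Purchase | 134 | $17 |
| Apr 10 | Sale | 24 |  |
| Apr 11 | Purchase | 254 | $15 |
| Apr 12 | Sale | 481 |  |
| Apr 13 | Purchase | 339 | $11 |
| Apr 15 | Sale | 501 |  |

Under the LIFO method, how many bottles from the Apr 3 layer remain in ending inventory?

Apr 7, 138 sold [LIFO — newest first]: 138 @ $20 = $2,760
Apr 10, 24 sold [LIFO — newest first]: 24 @ $17 = $408
Apr 12, 481 sold [LIFO — newest first]: 254 @ $15 + 110 @ $17 + 20 @ $20 + 97 @ $19 = $7,923
Apr 15, 501 sold [LIFO — newest first]: 339 @ $11 + 162 @ $19 = $6,807
Total COGS = $2,760 + $408 + $7,923 + $6,807 = $17,898
Ending inventory: 96 @ $21 + 92 @ $19 = $3,764

92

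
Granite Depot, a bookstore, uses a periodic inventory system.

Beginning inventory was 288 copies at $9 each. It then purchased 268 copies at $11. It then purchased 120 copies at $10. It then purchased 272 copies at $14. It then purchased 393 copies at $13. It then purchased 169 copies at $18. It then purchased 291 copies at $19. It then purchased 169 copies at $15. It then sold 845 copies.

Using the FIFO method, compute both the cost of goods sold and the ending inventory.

COGS = $9,106; ending inventory = $17,657

Sale 1 (845) [FIFO — oldest first]: 288 @ $9 + 268 @ $11 + 120 @ $10 + 169 @ $14 = $9,106
Ending inventory: 103 @ $14 + 393 @ $13 + 169 @ $18 + 291 @ $19 + 169 @ $15 = $17,657
Check: goods available $26,763 = COGS $9,106 + ending $17,657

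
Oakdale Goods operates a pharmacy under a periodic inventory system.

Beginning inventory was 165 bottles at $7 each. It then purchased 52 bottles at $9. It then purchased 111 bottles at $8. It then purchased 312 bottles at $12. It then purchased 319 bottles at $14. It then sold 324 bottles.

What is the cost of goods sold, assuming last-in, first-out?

Sale 1 (324) [LIFO — newest first]: 319 @ $14 + 5 @ $12 = $4,526
Ending inventory: 165 @ $7 + 52 @ $9 + 111 @ $8 + 307 @ $12 = $6,195

COGS = $4,526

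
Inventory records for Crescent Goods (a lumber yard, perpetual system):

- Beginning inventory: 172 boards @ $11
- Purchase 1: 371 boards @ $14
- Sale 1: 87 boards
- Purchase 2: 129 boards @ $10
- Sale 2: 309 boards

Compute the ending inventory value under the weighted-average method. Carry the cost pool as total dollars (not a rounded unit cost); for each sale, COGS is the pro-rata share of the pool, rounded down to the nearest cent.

After Beginning: 172 on hand, pool $1,892.00 (≈ $11.0000 each)
After Purchase 1: 543 on hand, pool $7,086.00 (≈ $13.0497 each)
Sale 1, sell 87: 87/543 × $7,086.00 → $1,135.32
After Purchase 2: 585 on hand, pool $7,240.68 (≈ $12.3772 each)
Sale 2, sell 309: 309/585 × $7,240.68 → $3,824.56
Total COGS = $1,135.32 + $3,824.56 = $4,959.88
Ending inventory (cost pool remaining) = $3,416.12

Ending inventory = $3,416.12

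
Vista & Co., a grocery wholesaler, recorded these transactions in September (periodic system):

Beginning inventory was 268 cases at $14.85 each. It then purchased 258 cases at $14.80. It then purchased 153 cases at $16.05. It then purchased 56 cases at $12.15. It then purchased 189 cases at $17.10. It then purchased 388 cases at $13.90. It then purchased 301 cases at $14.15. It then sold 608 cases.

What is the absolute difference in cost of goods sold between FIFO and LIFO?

$587.85

FIFO COGS: 268 @ $14.85 + 258 @ $14.80 + 82 @ $16.05 = $9,114.30
LIFO COGS: 301 @ $14.15 + 307 @ $13.90 = $8,526.45
Difference = |$9,114.30 − $8,526.45| = $587.85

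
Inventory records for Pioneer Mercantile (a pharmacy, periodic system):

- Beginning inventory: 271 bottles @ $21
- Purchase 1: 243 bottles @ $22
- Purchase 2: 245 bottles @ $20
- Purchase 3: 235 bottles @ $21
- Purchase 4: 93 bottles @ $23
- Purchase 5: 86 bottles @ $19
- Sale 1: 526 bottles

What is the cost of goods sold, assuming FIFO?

Sale 1 (526) [FIFO — oldest first]: 271 @ $21 + 243 @ $22 + 12 @ $20 = $11,277
Ending inventory: 233 @ $20 + 235 @ $21 + 93 @ $23 + 86 @ $19 = $13,368

COGS = $11,277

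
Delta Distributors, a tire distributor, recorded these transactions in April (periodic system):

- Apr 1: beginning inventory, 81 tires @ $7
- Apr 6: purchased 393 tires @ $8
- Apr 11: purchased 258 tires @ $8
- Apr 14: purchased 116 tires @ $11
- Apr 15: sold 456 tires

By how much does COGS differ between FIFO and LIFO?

FIFO COGS: 81 @ $7 + 375 @ $8 = $3,567
LIFO COGS: 116 @ $11 + 258 @ $8 + 82 @ $8 = $3,996
Difference = |$3,567 − $3,996| = $429

$429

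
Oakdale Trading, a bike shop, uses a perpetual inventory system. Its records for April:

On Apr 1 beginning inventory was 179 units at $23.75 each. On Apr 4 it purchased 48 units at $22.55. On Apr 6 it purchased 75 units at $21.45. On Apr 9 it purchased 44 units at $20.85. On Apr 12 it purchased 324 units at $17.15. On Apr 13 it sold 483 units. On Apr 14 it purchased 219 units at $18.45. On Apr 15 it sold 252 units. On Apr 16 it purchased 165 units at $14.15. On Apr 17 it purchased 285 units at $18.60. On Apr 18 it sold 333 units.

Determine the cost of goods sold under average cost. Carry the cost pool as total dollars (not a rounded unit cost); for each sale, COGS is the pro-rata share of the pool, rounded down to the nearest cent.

COGS = $20,341.79

After Apr 1: 179 on hand, pool $4,251.25 (≈ $23.7500 each)
After Apr 4: 227 on hand, pool $5,333.65 (≈ $23.4963 each)
After Apr 6: 302 on hand, pool $6,942.40 (≈ $22.9881 each)
After Apr 9: 346 on hand, pool $7,859.80 (≈ $22.7162 each)
After Apr 12: 670 on hand, pool $13,416.40 (≈ $20.0245 each)
Apr 13, sell 483: 483/670 × $13,416.40 → $9,671.82
After Apr 14: 406 on hand, pool $7,785.13 (≈ $19.1752 each)
Apr 15, sell 252: 252/406 × $7,785.13 → $4,832.14
After Apr 16: 319 on hand, pool $5,287.74 (≈ $16.5760 each)
After Apr 17: 604 on hand, pool $10,588.74 (≈ $17.5310 each)
Apr 18, sell 333: 333/604 × $10,588.74 → $5,837.83
Total COGS = $9,671.82 + $4,832.14 + $5,837.83 = $20,341.79
Ending inventory (cost pool remaining) = $4,750.91
Check: goods available $25,092.70 = COGS $20,341.79 + ending $4,750.91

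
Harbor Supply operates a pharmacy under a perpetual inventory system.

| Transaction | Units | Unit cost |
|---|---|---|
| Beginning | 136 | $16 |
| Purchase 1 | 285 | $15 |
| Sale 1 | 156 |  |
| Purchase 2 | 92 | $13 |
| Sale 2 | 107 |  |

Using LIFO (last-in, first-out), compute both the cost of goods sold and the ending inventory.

Sale 1 (156) [LIFO — newest first]: 156 @ $15 = $2,340
Sale 2 (107) [LIFO — newest first]: 92 @ $13 + 15 @ $15 = $1,421
Total COGS = $2,340 + $1,421 = $3,761
Ending inventory: 136 @ $16 + 114 @ $15 = $3,886

COGS = $3,761; ending inventory = $3,886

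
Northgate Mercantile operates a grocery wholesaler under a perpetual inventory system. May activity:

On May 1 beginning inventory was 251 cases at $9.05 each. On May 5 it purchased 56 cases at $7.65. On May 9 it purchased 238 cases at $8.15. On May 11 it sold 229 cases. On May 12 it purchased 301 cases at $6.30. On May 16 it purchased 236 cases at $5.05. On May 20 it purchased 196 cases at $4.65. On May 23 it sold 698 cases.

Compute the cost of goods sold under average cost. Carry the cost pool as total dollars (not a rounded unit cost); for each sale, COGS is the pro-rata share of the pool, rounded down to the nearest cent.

COGS = $6,400.76

After May 1: 251 on hand, pool $2,271.55 (≈ $9.0500 each)
After May 5: 307 on hand, pool $2,699.95 (≈ $8.7946 each)
After May 9: 545 on hand, pool $4,639.65 (≈ $8.5131 each)
May 11, sell 229: 229/545 × $4,639.65 → $1,949.50
After May 12: 617 on hand, pool $4,586.45 (≈ $7.4335 each)
After May 16: 853 on hand, pool $5,778.25 (≈ $6.7740 each)
After May 20: 1049 on hand, pool $6,689.65 (≈ $6.3772 each)
May 23, sell 698: 698/1049 × $6,689.65 → $4,451.26
Total COGS = $1,949.50 + $4,451.26 = $6,400.76
Ending inventory (cost pool remaining) = $2,238.39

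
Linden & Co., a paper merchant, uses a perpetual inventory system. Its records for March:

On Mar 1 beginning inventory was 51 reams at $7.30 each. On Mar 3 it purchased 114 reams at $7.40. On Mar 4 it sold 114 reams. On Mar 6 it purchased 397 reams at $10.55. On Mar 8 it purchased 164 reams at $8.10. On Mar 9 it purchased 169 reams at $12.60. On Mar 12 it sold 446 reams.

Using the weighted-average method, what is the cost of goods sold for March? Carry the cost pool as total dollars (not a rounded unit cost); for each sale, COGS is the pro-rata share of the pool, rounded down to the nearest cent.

After Mar 1: 51 on hand, pool $372.30 (≈ $7.3000 each)
After Mar 3: 165 on hand, pool $1,215.90 (≈ $7.3691 each)
Mar 4, sell 114: 114/165 × $1,215.90 → $840.07
After Mar 6: 448 on hand, pool $4,564.18 (≈ $10.1879 each)
After Mar 8: 612 on hand, pool $5,892.58 (≈ $9.6284 each)
After Mar 9: 781 on hand, pool $8,021.98 (≈ $10.2714 each)
Mar 12, sell 446: 446/781 × $8,021.98 → $4,581.05
Total COGS = $840.07 + $4,581.05 = $5,421.12
Ending inventory (cost pool remaining) = $3,440.93

COGS = $5,421.12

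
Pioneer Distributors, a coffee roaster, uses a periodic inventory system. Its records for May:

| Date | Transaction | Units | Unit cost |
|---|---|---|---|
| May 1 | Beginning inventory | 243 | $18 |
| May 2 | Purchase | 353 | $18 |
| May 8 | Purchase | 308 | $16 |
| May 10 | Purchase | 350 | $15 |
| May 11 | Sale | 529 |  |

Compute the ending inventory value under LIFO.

May 11, 529 sold [LIFO — newest first]: 350 @ $15 + 179 @ $16 = $8,114
Ending inventory: 243 @ $18 + 353 @ $18 + 129 @ $16 = $12,792

Ending inventory = $12,792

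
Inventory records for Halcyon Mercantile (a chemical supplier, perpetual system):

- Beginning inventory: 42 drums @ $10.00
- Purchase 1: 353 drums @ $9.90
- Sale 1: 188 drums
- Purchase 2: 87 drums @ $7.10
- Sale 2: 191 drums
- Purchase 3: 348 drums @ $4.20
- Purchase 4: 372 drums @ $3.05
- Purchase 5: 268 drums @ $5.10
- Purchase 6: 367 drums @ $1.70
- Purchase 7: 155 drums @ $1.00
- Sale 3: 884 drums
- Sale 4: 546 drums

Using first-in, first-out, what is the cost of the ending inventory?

Sale 1 (188) [FIFO — oldest first]: 42 @ $10.00 + 146 @ $9.90 = $1,865.40
Sale 2 (191) [FIFO — oldest first]: 191 @ $9.90 = $1,890.90
Sale 3 (884) [FIFO — oldest first]: 16 @ $9.90 + 87 @ $7.10 + 348 @ $4.20 + 372 @ $3.05 + 61 @ $5.10 = $3,683.40
Sale 4 (546) [FIFO — oldest first]: 207 @ $5.10 + 339 @ $1.70 = $1,632.00
Total COGS = $1,865.40 + $1,890.90 + $3,683.40 + $1,632.00 = $9,071.70
Ending inventory: 28 @ $1.70 + 155 @ $1.00 = $202.60

Ending inventory = $202.60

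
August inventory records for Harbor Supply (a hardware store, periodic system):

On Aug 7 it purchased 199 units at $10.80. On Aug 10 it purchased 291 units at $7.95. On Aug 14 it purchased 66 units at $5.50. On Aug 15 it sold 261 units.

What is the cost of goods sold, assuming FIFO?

COGS = $2,642.10

Aug 15, 261 sold [FIFO — oldest first]: 199 @ $10.80 + 62 @ $7.95 = $2,642.10
Ending inventory: 229 @ $7.95 + 66 @ $5.50 = $2,183.55
Check: goods available $4,825.65 = COGS $2,642.10 + ending $2,183.55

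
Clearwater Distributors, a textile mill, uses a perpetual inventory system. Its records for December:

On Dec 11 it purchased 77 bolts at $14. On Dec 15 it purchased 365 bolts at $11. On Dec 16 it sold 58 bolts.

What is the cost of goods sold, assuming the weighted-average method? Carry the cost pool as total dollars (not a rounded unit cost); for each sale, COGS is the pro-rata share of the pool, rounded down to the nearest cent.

After Dec 11: 77 on hand, pool $1,078.00 (≈ $14.0000 each)
After Dec 15: 442 on hand, pool $5,093.00 (≈ $11.5226 each)
Dec 16, sell 58: 58/442 × $5,093.00 → $668.31
Ending inventory (cost pool remaining) = $4,424.69
Check: goods available $5,093.00 = COGS $668.31 + ending $4,424.69

COGS = $668.31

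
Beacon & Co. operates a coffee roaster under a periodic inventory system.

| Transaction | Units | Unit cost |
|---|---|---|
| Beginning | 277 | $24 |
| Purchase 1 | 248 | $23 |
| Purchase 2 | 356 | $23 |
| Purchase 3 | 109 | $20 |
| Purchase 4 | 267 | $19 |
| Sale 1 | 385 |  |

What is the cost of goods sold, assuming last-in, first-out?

COGS = $7,460

Sale 1 (385) [LIFO — newest first]: 267 @ $19 + 109 @ $20 + 9 @ $23 = $7,460
Ending inventory: 277 @ $24 + 248 @ $23 + 347 @ $23 = $20,333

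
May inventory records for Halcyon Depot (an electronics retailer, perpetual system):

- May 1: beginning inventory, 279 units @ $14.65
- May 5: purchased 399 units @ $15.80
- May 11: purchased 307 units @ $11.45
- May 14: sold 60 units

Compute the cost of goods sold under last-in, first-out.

COGS = $687.00

May 14, 60 sold [LIFO — newest first]: 60 @ $11.45 = $687.00
Ending inventory: 279 @ $14.65 + 399 @ $15.80 + 247 @ $11.45 = $13,219.70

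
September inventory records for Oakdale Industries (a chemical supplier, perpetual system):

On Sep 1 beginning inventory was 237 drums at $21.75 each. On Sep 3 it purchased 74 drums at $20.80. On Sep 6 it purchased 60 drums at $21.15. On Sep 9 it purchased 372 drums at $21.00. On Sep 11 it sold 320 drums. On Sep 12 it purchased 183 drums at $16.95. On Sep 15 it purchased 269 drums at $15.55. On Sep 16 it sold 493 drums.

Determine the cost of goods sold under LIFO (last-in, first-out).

Sep 11, 320 sold [LIFO — newest first]: 320 @ $21.00 = $6,720.00
Sep 16, 493 sold [LIFO — newest first]: 269 @ $15.55 + 183 @ $16.95 + 41 @ $21.00 = $8,145.80
Total COGS = $6,720.00 + $8,145.80 = $14,865.80
Ending inventory: 237 @ $21.75 + 74 @ $20.80 + 60 @ $21.15 + 11 @ $21.00 = $8,193.95
Check: goods available $23,059.75 = COGS $14,865.80 + ending $8,193.95

COGS = $14,865.80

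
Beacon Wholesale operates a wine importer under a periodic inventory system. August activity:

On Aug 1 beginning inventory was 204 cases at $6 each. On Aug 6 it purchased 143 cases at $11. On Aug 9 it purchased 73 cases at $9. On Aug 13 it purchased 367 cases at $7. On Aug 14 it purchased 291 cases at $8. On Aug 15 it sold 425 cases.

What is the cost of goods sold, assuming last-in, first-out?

Aug 15, 425 sold [LIFO — newest first]: 291 @ $8 + 134 @ $7 = $3,266
Ending inventory: 204 @ $6 + 143 @ $11 + 73 @ $9 + 233 @ $7 = $5,085

COGS = $3,266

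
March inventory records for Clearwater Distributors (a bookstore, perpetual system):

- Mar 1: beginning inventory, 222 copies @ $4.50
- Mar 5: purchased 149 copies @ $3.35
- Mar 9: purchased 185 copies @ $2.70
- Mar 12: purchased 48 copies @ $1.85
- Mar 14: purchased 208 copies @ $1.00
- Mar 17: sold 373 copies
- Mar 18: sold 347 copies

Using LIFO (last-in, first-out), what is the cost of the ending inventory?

Ending inventory = $414.00

Mar 17, 373 sold [LIFO — newest first]: 208 @ $1.00 + 48 @ $1.85 + 117 @ $2.70 = $612.70
Mar 18, 347 sold [LIFO — newest first]: 68 @ $2.70 + 149 @ $3.35 + 130 @ $4.50 = $1,267.75
Total COGS = $612.70 + $1,267.75 = $1,880.45
Ending inventory: 92 @ $4.50 = $414.00
Check: goods available $2,294.45 = COGS $1,880.45 + ending $414.00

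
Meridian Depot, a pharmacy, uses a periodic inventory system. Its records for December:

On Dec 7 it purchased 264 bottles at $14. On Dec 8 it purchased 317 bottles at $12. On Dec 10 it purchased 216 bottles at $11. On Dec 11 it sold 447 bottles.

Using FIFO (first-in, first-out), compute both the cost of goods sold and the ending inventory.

COGS = $5,892; ending inventory = $3,984

Dec 11, 447 sold [FIFO — oldest first]: 264 @ $14 + 183 @ $12 = $5,892
Ending inventory: 134 @ $12 + 216 @ $11 = $3,984
Check: goods available $9,876 = COGS $5,892 + ending $3,984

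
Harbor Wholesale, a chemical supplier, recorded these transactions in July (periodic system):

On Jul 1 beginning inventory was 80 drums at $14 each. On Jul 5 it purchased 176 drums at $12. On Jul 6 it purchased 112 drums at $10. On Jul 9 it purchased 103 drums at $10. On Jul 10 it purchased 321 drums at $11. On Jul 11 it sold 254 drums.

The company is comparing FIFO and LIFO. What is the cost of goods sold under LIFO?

FIFO COGS: 80 @ $14 + 174 @ $12 = $3,208
LIFO COGS: 254 @ $11 = $2,794

COGS = $2,794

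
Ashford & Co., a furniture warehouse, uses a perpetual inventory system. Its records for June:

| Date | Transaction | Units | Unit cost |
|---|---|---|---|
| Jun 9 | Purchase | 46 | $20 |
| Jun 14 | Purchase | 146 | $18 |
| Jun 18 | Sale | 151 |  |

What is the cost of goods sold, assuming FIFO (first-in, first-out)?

COGS = $2,810

Jun 18, 151 sold [FIFO — oldest first]: 46 @ $20 + 105 @ $18 = $2,810
Ending inventory: 41 @ $18 = $738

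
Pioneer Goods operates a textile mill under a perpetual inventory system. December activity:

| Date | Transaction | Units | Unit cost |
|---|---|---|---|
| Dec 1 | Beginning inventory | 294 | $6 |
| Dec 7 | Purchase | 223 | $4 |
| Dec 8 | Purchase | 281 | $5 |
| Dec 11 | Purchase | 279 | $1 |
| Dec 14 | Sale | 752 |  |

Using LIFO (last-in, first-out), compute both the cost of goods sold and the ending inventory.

Dec 14, 752 sold [LIFO — newest first]: 279 @ $1 + 281 @ $5 + 192 @ $4 = $2,452
Ending inventory: 294 @ $6 + 31 @ $4 = $1,888
Check: goods available $4,340 = COGS $2,452 + ending $1,888

COGS = $2,452; ending inventory = $1,888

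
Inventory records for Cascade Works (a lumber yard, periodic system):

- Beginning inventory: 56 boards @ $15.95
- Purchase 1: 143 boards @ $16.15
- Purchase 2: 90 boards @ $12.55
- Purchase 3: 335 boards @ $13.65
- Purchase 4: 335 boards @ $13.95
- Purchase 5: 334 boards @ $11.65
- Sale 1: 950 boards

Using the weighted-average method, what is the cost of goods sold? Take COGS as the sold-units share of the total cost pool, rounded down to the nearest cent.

COGS = $12,835.10

Sale 1, sell 950: 950/1293 × $17,469.25 → $12,835.10
Ending inventory (cost pool remaining) = $4,634.15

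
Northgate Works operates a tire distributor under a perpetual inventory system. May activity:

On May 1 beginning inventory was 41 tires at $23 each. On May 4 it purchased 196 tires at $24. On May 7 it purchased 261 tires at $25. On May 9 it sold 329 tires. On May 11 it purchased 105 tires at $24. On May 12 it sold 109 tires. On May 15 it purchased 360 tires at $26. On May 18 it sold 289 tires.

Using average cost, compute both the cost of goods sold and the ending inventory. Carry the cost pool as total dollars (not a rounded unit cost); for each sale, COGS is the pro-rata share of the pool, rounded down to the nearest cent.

COGS = $18,044.13; ending inventory = $6,007.87

After May 1: 41 on hand, pool $943.00 (≈ $23.0000 each)
After May 4: 237 on hand, pool $5,647.00 (≈ $23.8270 each)
After May 7: 498 on hand, pool $12,172.00 (≈ $24.4418 each)
May 9, sell 329: 329/498 × $12,172.00 → $8,041.34
After May 11: 274 on hand, pool $6,650.66 (≈ $24.2725 each)
May 12, sell 109: 109/274 × $6,650.66 → $2,645.70
After May 15: 525 on hand, pool $13,364.96 (≈ $25.4571 each)
May 18, sell 289: 289/525 × $13,364.96 → $7,357.09
Total COGS = $8,041.34 + $2,645.70 + $7,357.09 = $18,044.13
Ending inventory (cost pool remaining) = $6,007.87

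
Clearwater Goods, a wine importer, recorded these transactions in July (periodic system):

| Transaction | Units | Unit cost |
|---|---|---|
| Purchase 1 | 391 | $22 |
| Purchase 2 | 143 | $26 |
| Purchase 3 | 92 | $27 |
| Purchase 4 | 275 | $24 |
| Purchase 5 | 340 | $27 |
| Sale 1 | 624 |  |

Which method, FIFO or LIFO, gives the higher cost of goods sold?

LIFO

FIFO COGS: 391 @ $22 + 143 @ $26 + 90 @ $27 = $14,750
LIFO COGS: 340 @ $27 + 275 @ $24 + 9 @ $27 = $16,023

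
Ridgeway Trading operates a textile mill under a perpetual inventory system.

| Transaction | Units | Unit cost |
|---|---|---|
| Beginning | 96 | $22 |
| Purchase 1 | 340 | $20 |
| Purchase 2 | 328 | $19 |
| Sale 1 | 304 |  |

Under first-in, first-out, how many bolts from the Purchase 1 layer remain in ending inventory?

Sale 1 (304) [FIFO — oldest first]: 96 @ $22 + 208 @ $20 = $6,272
Ending inventory: 132 @ $20 + 328 @ $19 = $8,872
Check: goods available $15,144 = COGS $6,272 + ending $8,872

132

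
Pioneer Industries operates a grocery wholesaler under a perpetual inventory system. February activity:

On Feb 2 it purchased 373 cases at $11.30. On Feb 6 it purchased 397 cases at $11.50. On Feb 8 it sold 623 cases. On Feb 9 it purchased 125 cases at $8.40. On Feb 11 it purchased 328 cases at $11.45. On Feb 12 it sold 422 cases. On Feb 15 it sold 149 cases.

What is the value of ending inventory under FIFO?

Feb 8, 623 sold [FIFO — oldest first]: 373 @ $11.30 + 250 @ $11.50 = $7,089.90
Feb 12, 422 sold [FIFO — oldest first]: 147 @ $11.50 + 125 @ $8.40 + 150 @ $11.45 = $4,458.00
Feb 15, 149 sold [FIFO — oldest first]: 149 @ $11.45 = $1,706.05
Total COGS = $7,089.90 + $4,458.00 + $1,706.05 = $13,253.95
Ending inventory: 29 @ $11.45 = $332.05
Check: goods available $13,586.00 = COGS $13,253.95 + ending $332.05

Ending inventory = $332.05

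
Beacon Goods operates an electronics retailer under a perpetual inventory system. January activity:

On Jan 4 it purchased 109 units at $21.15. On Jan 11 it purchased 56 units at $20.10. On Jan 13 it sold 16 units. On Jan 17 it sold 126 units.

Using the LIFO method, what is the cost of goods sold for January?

COGS = $2,944.50

Jan 13, 16 sold [LIFO — newest first]: 16 @ $20.10 = $321.60
Jan 17, 126 sold [LIFO — newest first]: 40 @ $20.10 + 86 @ $21.15 = $2,622.90
Total COGS = $321.60 + $2,622.90 = $2,944.50
Ending inventory: 23 @ $21.15 = $486.45
Check: goods available $3,430.95 = COGS $2,944.50 + ending $486.45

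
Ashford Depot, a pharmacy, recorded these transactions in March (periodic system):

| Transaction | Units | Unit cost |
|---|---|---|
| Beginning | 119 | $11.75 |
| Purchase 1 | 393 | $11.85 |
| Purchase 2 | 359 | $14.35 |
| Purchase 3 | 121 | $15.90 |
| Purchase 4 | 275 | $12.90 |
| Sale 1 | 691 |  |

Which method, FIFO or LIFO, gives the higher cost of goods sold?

LIFO

FIFO COGS: 119 @ $11.75 + 393 @ $11.85 + 179 @ $14.35 = $8,623.95
LIFO COGS: 275 @ $12.90 + 121 @ $15.90 + 295 @ $14.35 = $9,704.65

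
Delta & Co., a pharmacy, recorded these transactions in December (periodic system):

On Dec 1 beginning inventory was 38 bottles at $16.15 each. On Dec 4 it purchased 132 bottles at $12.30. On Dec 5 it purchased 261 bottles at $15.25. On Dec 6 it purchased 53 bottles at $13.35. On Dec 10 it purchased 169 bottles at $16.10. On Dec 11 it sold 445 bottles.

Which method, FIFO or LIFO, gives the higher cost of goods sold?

FIFO COGS: 38 @ $16.15 + 132 @ $12.30 + 261 @ $15.25 + 14 @ $13.35 = $6,404.45
LIFO COGS: 169 @ $16.10 + 53 @ $13.35 + 223 @ $15.25 = $6,829.20

LIFO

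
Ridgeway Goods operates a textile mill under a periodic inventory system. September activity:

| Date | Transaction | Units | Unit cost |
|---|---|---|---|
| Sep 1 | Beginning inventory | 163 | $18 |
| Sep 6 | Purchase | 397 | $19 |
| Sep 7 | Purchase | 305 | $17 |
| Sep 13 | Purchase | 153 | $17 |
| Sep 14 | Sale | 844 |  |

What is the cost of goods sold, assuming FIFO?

COGS = $15,305

Sep 14, 844 sold [FIFO — oldest first]: 163 @ $18 + 397 @ $19 + 284 @ $17 = $15,305
Ending inventory: 21 @ $17 + 153 @ $17 = $2,958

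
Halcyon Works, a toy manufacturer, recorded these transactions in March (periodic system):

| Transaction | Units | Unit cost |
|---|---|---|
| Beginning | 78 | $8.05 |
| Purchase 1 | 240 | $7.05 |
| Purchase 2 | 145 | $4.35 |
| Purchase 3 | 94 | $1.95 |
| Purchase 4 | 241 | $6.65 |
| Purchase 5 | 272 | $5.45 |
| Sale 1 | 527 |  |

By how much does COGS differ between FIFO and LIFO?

$36.90

FIFO COGS: 78 @ $8.05 + 240 @ $7.05 + 145 @ $4.35 + 64 @ $1.95 = $3,075.45
LIFO COGS: 272 @ $5.45 + 241 @ $6.65 + 14 @ $1.95 = $3,112.35
Difference = |$3,075.45 − $3,112.35| = $36.90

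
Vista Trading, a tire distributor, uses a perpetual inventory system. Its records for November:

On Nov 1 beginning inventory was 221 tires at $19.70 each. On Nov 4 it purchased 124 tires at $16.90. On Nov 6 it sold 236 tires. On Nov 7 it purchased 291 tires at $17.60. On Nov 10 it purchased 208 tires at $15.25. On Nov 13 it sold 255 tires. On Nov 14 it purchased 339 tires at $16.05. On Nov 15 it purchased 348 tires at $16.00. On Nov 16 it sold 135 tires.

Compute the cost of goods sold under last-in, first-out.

COGS = $10,461.20

Nov 6, 236 sold [LIFO — newest first]: 124 @ $16.90 + 112 @ $19.70 = $4,302.00
Nov 13, 255 sold [LIFO — newest first]: 208 @ $15.25 + 47 @ $17.60 = $3,999.20
Nov 16, 135 sold [LIFO — newest first]: 135 @ $16.00 = $2,160.00
Total COGS = $4,302.00 + $3,999.20 + $2,160.00 = $10,461.20
Ending inventory: 109 @ $19.70 + 244 @ $17.60 + 339 @ $16.05 + 213 @ $16.00 = $15,290.65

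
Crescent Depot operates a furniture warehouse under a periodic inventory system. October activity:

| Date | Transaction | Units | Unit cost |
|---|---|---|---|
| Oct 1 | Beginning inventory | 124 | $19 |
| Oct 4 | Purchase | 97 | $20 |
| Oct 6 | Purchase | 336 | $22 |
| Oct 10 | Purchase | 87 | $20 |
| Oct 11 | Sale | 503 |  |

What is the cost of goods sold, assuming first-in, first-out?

Oct 11, 503 sold [FIFO — oldest first]: 124 @ $19 + 97 @ $20 + 282 @ $22 = $10,500
Ending inventory: 54 @ $22 + 87 @ $20 = $2,928
Check: goods available $13,428 = COGS $10,500 + ending $2,928

COGS = $10,500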